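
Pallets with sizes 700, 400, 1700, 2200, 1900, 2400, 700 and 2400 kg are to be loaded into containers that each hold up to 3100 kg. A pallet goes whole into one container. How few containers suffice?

5

Total = 2400 + 2400 + 2200 + 1900 + 1700 + 700 + 700 + 400 = 12400 kg.
Lower bound: ⌈12400/3100⌉ = 4 containers.
Also, 5 pallets each exceed 1550 kg, and no two of those can share a container, so at least 5 containers are needed.
A packing using 5 containers:
  container 1: 2400 + 700 = 3100
  container 2: 2400 + 700 = 3100
  container 3: 2200 + 400 = 2600
  container 4: 1900 = 1900
  container 5: 1700 = 1700
This matches the lower bound, so 5 is optimal.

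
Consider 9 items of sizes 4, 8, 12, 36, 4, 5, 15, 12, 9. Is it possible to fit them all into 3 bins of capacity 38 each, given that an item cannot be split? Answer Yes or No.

A valid assignment using 3 bins:
  bin 1: 36 = 36
  bin 2: 15 + 12 + 9 = 36
  bin 3: 12 + 8 + 5 + 4 + 4 = 33
Every load is within 38, so 3 bins suffice.

Yes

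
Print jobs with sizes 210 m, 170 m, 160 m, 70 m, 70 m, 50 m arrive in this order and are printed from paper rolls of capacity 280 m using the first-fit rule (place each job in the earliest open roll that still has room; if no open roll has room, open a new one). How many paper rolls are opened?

  210 → roll 1 (new)  [load 210/280]
  170 → roll 2 (new)  [load 170/280]
  160 → roll 3 (new)  [load 160/280]
  70 → roll 1  [load 280/280]
  70 → roll 2  [load 240/280]
  50 → roll 3  [load 210/280]
3 paper rolls opened.

3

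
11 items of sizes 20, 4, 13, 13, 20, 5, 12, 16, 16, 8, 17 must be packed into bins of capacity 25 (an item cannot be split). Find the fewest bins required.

7

Total = 20 + 20 + 17 + 16 + 16 + 13 + 13 + 12 + 8 + 5 + 4 = 144.
Lower bound: ⌈144/25⌉ = 6 bins.
Also, 7 items each exceed 25/2, and no two of those can share a bin, so at least 7 bins are needed.
A packing using 7 bins:
  bin 1: 20 + 5 = 25
  bin 2: 20 + 4 = 24
  bin 3: 17 + 8 = 25
  bin 4: 16 = 16
  bin 5: 16 = 16
  bin 6: 13 + 12 = 25
  bin 7: 13 = 13
This matches the lower bound, so 7 is optimal.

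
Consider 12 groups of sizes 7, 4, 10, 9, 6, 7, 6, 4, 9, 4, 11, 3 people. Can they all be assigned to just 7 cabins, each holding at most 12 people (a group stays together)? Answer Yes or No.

Total = 80 people; ⌈80/12⌉ = 7.
The bound of 7 does not rule out 7, but exhaustive search shows no assignment into 7 cabins of capacity 12 people exists — the minimum is 8.

No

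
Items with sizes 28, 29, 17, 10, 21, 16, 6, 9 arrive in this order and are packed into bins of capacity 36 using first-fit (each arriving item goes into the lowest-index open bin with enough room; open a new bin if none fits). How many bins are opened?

5

  28 → bin 1 (new)  [load 28/36]
  29 → bin 2 (new)  [load 29/36]
  17 → bin 3 (new)  [load 17/36]
  10 → bin 3  [load 27/36]
  21 → bin 4 (new)  [load 21/36]
  16 → bin 5 (new)  [load 16/36]
  6 → bin 1  [load 34/36]
  9 → bin 3  [load 36/36]
5 bins opened.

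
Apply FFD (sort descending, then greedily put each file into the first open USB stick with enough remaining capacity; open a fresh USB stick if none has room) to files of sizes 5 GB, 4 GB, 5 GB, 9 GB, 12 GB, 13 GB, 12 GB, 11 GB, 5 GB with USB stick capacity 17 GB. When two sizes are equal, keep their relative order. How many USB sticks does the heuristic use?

Sorted descending: 13, 12, 12, 11, 9, 5, 5, 5, 4.
  13 → USB stick 1 (new)  [load 13/17]
  12 → USB stick 2 (new)  [load 12/17]
  12 → USB stick 3 (new)  [load 12/17]
  11 → USB stick 4 (new)  [load 11/17]
  9 → USB stick 5 (new)  [load 9/17]
  5 → USB stick 2  [load 17/17]
  5 → USB stick 3  [load 17/17]
  5 → USB stick 4  [load 16/17]
  4 → USB stick 1  [load 17/17]
5 USB sticks opened.

5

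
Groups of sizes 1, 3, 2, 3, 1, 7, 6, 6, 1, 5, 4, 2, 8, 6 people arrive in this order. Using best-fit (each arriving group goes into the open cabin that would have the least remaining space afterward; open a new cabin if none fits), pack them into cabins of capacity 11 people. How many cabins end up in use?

6

  1 → cabin 1 (new)  [load 1/11]
  3 → cabin 1  [load 4/11]
  2 → cabin 1  [load 6/11]
  3 → cabin 1  [load 9/11]
  1 → cabin 1  [load 10/11]
  7 → cabin 2 (new)  [load 7/11]
  6 → cabin 3 (new)  [load 6/11]
  6 → cabin 4 (new)  [load 6/11]
  1 → cabin 1  [load 11/11]
  5 → cabin 3  [load 11/11]
  4 → cabin 2  [load 11/11]
  2 → cabin 4  [load 8/11]
  8 → cabin 5 (new)  [load 8/11]
  6 → cabin 6 (new)  [load 6/11]
6 cabins opened.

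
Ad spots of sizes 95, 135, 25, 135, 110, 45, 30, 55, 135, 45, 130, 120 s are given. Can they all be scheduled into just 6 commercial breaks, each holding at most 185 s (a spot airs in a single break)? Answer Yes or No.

No

Total = 1060 s; ⌈1060/185⌉ = 6.
7 ad spots each exceed half the capacity and cannot share a break, forcing at least 7 commercial breaks.
At least 7 commercial breaks are required, but only 6 are allowed.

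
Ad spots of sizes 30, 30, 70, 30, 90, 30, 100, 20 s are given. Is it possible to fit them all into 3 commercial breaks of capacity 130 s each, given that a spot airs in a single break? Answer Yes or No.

No

Total = 400 s; ⌈400/130⌉ = 4.
At least 4 commercial breaks are required, but only 3 are allowed.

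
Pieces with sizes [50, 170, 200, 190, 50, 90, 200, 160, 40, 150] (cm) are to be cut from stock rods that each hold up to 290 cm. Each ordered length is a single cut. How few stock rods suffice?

6

Total = 200 + 200 + 190 + 170 + 160 + 150 + 90 + 50 + 50 + 40 = 1300 cm.
Lower bound: ⌈1300/290⌉ = 5 stock rods.
Also, 6 pieces each exceed 145 cm, and no two of those can share a stock rod, so at least 6 stock rods are needed.
A packing using 6 stock rods:
  stock rod 1: 200 + 90 = 290
  stock rod 2: 200 + 50 + 40 = 290
  stock rod 3: 190 + 50 = 240
  stock rod 4: 170 = 170
  stock rod 5: 160 = 160
  stock rod 6: 150 = 150
This matches the lower bound, so 6 is optimal.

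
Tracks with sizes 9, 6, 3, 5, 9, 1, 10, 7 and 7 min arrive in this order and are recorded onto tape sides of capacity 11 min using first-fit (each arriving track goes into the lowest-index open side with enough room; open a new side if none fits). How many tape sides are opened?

7

  9 → side 1 (new)  [load 9/11]
  6 → side 2 (new)  [load 6/11]
  3 → side 2  [load 9/11]
  5 → side 3 (new)  [load 5/11]
  9 → side 4 (new)  [load 9/11]
  1 → side 1  [load 10/11]
  10 → side 5 (new)  [load 10/11]
  7 → side 6 (new)  [load 7/11]
  7 → side 7 (new)  [load 7/11]
7 tape sides opened.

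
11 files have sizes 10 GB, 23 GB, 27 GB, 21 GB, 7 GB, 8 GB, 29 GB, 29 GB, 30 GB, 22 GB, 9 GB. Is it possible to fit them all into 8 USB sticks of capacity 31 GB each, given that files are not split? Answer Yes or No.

Yes

A valid assignment using 8 USB sticks:
  USB stick 1: 30 = 30
  USB stick 2: 29 = 29
  USB stick 3: 29 = 29
  USB stick 4: 27 = 27
  USB stick 5: 23 + 8 = 31
  USB stick 6: 22 + 9 = 31
  USB stick 7: 21 + 10 = 31
  USB stick 8: 7 = 7
Every load is within 31 GB, so 8 USB sticks suffice.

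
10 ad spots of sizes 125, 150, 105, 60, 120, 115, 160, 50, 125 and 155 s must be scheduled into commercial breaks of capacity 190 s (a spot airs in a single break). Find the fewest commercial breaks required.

8

Total = 160 + 155 + 150 + 125 + 125 + 120 + 115 + 105 + 60 + 50 = 1165 s.
Lower bound: ⌈1165/190⌉ = 7 commercial breaks.
Also, 8 ad spots each exceed 95 s, and no two of those can share a break, so at least 8 commercial breaks are needed.
A packing using 8 commercial breaks:
  break 1: 160 = 160
  break 2: 155 = 155
  break 3: 150 = 150
  break 4: 125 + 60 = 185
  break 5: 125 + 50 = 175
  break 6: 120 = 120
  break 7: 115 = 115
  break 8: 105 = 105
This matches the lower bound, so 8 is optimal.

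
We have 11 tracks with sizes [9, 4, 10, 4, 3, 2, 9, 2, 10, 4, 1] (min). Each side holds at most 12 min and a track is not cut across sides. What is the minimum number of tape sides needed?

Total = 10 + 10 + 9 + 9 + 4 + 4 + 4 + 3 + 2 + 2 + 1 = 58 min.
Lower bound: ⌈58/12⌉ = 5 tape sides.
A packing using 5 tape sides:
  side 1: 10 + 2 = 12
  side 2: 10 + 2 = 12
  side 3: 9 + 3 = 12
  side 4: 9 + 1 = 10
  side 5: 4 + 4 + 4 = 12
This matches the lower bound, so 5 is optimal.

5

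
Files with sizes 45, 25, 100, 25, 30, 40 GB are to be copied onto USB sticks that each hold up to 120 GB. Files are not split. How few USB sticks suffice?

Total = 100 + 45 + 40 + 30 + 25 + 25 = 265 GB.
Lower bound: ⌈265/120⌉ = 3 USB sticks.
A packing using 3 USB sticks:
  USB stick 1: 100 = 100
  USB stick 2: 45 + 40 + 30 = 115
  USB stick 3: 25 + 25 = 50
This matches the lower bound, so 3 is optimal.

3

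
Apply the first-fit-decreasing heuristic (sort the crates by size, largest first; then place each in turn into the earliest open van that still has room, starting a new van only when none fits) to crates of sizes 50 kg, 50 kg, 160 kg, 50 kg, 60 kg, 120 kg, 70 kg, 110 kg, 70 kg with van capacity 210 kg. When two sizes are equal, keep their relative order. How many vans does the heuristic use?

Sorted descending: 160, 120, 110, 70, 70, 60, 50, 50, 50.
  160 → van 1 (new)  [load 160/210]
  120 → van 2 (new)  [load 120/210]
  110 → van 3 (new)  [load 110/210]
  70 → van 2  [load 190/210]
  70 → van 3  [load 180/210]
  60 → van 4 (new)  [load 60/210]
  50 → van 1  [load 210/210]
  50 → van 4  [load 110/210]
  50 → van 4  [load 160/210]
4 vans opened.

4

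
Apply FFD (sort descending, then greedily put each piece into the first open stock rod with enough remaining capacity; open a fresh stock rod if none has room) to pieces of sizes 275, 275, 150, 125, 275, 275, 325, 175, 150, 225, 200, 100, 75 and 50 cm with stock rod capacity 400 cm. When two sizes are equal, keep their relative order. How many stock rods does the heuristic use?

Sorted descending: 325, 275, 275, 275, 275, 225, 200, 175, 150, 150, 125, 100, 75, 50.
  325 → stock rod 1 (new)  [load 325/400]
  275 → stock rod 2 (new)  [load 275/400]
  275 → stock rod 3 (new)  [load 275/400]
  275 → stock rod 4 (new)  [load 275/400]
  275 → stock rod 5 (new)  [load 275/400]
  225 → stock rod 6 (new)  [load 225/400]
  200 → stock rod 7 (new)  [load 200/400]
  175 → stock rod 6  [load 400/400]
  150 → stock rod 7  [load 350/400]
  150 → stock rod 8 (new)  [load 150/400]
  125 → stock rod 2  [load 400/400]
  100 → stock rod 3  [load 375/400]
  75 → stock rod 1  [load 400/400]
  50 → stock rod 4  [load 325/400]
8 stock rods opened.

8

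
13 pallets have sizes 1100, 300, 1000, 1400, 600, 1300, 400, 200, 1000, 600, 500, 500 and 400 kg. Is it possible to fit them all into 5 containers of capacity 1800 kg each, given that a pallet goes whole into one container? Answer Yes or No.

Total = 9300 kg; ⌈9300/1800⌉ = 6.
At least 6 containers are required, but only 5 are allowed.

No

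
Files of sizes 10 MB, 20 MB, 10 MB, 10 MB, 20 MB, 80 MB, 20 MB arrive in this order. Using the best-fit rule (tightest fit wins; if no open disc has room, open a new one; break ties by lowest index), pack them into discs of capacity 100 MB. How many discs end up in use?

  10 → disc 1 (new)  [load 10/100]
  20 → disc 1  [load 30/100]
  10 → disc 1  [load 40/100]
  10 → disc 1  [load 50/100]
  20 → disc 1  [load 70/100]
  80 → disc 2 (new)  [load 80/100]
  20 → disc 2  [load 100/100]
2 discs opened.

2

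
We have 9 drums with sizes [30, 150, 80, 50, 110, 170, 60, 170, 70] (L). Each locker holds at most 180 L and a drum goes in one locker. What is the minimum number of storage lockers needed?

Total = 170 + 170 + 150 + 110 + 80 + 70 + 60 + 50 + 30 = 890 L.
Lower bound: ⌈890/180⌉ = 5 storage lockers.
A packing using 6 storage lockers:
  locker 1: 170 = 170
  locker 2: 170 = 170
  locker 3: 150 + 30 = 180
  locker 4: 110 + 70 = 180
  locker 5: 80 + 60 = 140
  locker 6: 50 = 50
No arrangement into 5 storage lockers stays within capacity, so 6 is optimal.

6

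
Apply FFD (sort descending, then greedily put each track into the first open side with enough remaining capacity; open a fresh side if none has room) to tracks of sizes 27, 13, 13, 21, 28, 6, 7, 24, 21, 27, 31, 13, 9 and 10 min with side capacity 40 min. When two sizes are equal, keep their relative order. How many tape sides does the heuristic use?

7

Sorted descending: 31, 28, 27, 27, 24, 21, 21, 13, 13, 13, 10, 9, 7, 6.
  31 → side 1 (new)  [load 31/40]
  28 → side 2 (new)  [load 28/40]
  27 → side 3 (new)  [load 27/40]
  27 → side 4 (new)  [load 27/40]
  24 → side 5 (new)  [load 24/40]
  21 → side 6 (new)  [load 21/40]
  21 → side 7 (new)  [load 21/40]
  13 → side 3  [load 40/40]
  13 → side 4  [load 40/40]
  13 → side 5  [load 37/40]
  10 → side 2  [load 38/40]
  9 → side 1  [load 40/40]
  7 → side 6  [load 28/40]
  6 → side 6  [load 34/40]
7 tape sides opened.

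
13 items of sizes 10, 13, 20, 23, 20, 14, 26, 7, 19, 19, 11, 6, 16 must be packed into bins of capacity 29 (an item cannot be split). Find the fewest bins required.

Total = 26 + 23 + 20 + 20 + 19 + 19 + 16 + 14 + 13 + 11 + 10 + 7 + 6 = 204.
Lower bound: ⌈204/29⌉ = 8 bins.
A packing using 8 bins:
  bin 1: 26 = 26
  bin 2: 23 + 6 = 29
  bin 3: 20 + 7 = 27
  bin 4: 20 = 20
  bin 5: 19 + 10 = 29
  bin 6: 19 = 19
  bin 7: 16 + 13 = 29
  bin 8: 14 + 11 = 25
This matches the lower bound, so 8 is optimal.

8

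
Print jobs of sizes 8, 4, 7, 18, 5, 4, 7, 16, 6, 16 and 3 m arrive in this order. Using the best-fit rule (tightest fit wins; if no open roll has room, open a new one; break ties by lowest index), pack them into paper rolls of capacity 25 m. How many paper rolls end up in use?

4

  8 → roll 1 (new)  [load 8/25]
  4 → roll 1  [load 12/25]
  7 → roll 1  [load 19/25]
  18 → roll 2 (new)  [load 18/25]
  5 → roll 1  [load 24/25]
  4 → roll 2  [load 22/25]
  7 → roll 3 (new)  [load 7/25]
  16 → roll 3  [load 23/25]
  6 → roll 4 (new)  [load 6/25]
  16 → roll 4  [load 22/25]
  3 → roll 2  [load 25/25]
4 paper rolls opened.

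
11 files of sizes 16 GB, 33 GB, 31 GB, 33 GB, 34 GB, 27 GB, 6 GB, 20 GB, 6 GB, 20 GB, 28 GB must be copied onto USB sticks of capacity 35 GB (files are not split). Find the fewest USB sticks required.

9

Total = 34 + 33 + 33 + 31 + 28 + 27 + 20 + 20 + 16 + 6 + 6 = 254 GB.
Lower bound: ⌈254/35⌉ = 8 USB sticks.
A packing using 9 USB sticks:
  USB stick 1: 34 = 34
  USB stick 2: 33 = 33
  USB stick 3: 33 = 33
  USB stick 4: 31 = 31
  USB stick 5: 28 + 6 = 34
  USB stick 6: 27 + 6 = 33
  USB stick 7: 20 = 20
  USB stick 8: 20 = 20
  USB stick 9: 16 = 16
No arrangement into 8 USB sticks stays within capacity, so 9 is optimal.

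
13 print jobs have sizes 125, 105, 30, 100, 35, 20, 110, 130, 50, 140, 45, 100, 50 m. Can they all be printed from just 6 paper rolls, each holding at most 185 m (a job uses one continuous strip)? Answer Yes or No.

No

Total = 1040 m; ⌈1040/185⌉ = 6.
7 print jobs each exceed half the capacity and cannot share a roll, forcing at least 7 paper rolls.
At least 7 paper rolls are required, but only 6 are allowed.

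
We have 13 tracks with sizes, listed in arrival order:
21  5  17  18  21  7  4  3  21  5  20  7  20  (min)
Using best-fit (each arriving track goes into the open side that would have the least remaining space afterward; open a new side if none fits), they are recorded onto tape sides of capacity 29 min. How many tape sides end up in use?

7

  21 → side 1 (new)  [load 21/29]
  5 → side 1  [load 26/29]
  17 → side 2 (new)  [load 17/29]
  18 → side 3 (new)  [load 18/29]
  21 → side 4 (new)  [load 21/29]
  7 → side 4  [load 28/29]
  4 → side 3  [load 22/29]
  3 → side 1  [load 29/29]
  21 → side 5 (new)  [load 21/29]
  5 → side 3  [load 27/29]
  20 → side 6 (new)  [load 20/29]
  7 → side 5  [load 28/29]
  20 → side 7 (new)  [load 20/29]
7 tape sides opened.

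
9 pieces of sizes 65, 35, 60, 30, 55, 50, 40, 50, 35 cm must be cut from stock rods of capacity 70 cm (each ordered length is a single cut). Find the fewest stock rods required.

Total = 65 + 60 + 55 + 50 + 50 + 40 + 35 + 35 + 30 = 420 cm.
Lower bound: ⌈420/70⌉ = 6 stock rods.
A packing using 7 stock rods:
  stock rod 1: 65 = 65
  stock rod 2: 60 = 60
  stock rod 3: 55 = 55
  stock rod 4: 50 = 50
  stock rod 5: 50 = 50
  stock rod 6: 40 + 30 = 70
  stock rod 7: 35 + 35 = 70
No arrangement into 6 stock rods stays within capacity, so 7 is optimal.

7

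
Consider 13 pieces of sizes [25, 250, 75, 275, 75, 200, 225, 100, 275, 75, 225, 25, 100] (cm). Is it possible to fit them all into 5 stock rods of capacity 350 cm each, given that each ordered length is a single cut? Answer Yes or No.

No

Total = 1925 cm; ⌈1925/350⌉ = 6.
At least 6 stock rods are required, but only 5 are allowed.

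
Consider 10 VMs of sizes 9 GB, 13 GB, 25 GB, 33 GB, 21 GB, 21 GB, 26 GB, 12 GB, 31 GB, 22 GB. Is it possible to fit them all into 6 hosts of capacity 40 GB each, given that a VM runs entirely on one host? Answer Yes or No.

No

Total = 213 GB; ⌈213/40⌉ = 6.
7 VMs each exceed half the capacity and cannot share a host, forcing at least 7 hosts.
At least 7 hosts are required, but only 6 are allowed.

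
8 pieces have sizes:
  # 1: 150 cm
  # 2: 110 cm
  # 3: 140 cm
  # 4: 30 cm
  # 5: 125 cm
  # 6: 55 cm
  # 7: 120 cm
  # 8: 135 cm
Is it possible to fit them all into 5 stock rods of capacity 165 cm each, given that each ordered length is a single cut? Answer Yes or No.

No

Total = 865 cm; ⌈865/165⌉ = 6.
At least 6 stock rods are required, but only 5 are allowed.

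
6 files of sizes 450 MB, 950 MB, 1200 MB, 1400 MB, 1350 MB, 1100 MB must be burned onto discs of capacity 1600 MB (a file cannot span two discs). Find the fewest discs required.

5

Total = 1400 + 1350 + 1200 + 1100 + 950 + 450 = 6450 MB.
Lower bound: ⌈6450/1600⌉ = 5 discs.
A packing using 5 discs:
  disc 1: 1400 = 1400
  disc 2: 1350 = 1350
  disc 3: 1200 = 1200
  disc 4: 1100 + 450 = 1550
  disc 5: 950 = 950
This matches the lower bound, so 5 is optimal.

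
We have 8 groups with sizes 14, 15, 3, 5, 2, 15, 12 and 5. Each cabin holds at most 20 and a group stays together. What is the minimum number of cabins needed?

Total = 15 + 15 + 14 + 12 + 5 + 5 + 3 + 2 = 71.
Lower bound: ⌈71/20⌉ = 4 cabins.
A packing using 4 cabins:
  cabin 1: 15 + 5 = 20
  cabin 2: 15 + 5 = 20
  cabin 3: 14 + 3 + 2 = 19
  cabin 4: 12 = 12
This matches the lower bound, so 4 is optimal.

4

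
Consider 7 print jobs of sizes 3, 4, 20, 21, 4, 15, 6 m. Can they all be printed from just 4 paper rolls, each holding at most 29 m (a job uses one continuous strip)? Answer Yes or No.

Yes

A valid assignment using 3 paper rolls:
  roll 1: 21 + 6 = 27
  roll 2: 20 + 4 + 4 = 28
  roll 3: 15 + 3 = 18
That uses only 3 ≤ 4, so 4 paper rolls are enough.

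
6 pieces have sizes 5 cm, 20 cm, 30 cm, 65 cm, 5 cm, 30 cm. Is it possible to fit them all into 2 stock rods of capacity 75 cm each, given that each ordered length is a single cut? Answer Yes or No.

No

Total = 155 cm; ⌈155/75⌉ = 3.
At least 3 stock rods are required, but only 2 are allowed.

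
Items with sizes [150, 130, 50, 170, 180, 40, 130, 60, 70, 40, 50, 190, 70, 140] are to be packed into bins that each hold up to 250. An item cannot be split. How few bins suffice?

Total = 190 + 180 + 170 + 150 + 140 + 130 + 130 + 70 + 70 + 60 + 50 + 50 + 40 + 40 = 1470.
Lower bound: ⌈1470/250⌉ = 6 bins.
Also, 7 items each exceed 125, and no two of those can share a bin, so at least 7 bins are needed.
A packing using 7 bins:
  bin 1: 190 + 60 = 250
  bin 2: 180 + 70 = 250
  bin 3: 170 + 70 = 240
  bin 4: 150 + 50 + 50 = 250
  bin 5: 140 + 40 + 40 = 220
  bin 6: 130 = 130
  bin 7: 130 = 130
This matches the lower bound, so 7 is optimal.

7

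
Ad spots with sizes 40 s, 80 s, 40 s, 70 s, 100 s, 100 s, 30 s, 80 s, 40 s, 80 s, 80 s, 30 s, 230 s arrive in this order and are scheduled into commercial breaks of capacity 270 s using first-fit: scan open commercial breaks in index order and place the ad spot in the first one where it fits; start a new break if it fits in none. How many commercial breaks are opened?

  40 → break 1 (new)  [load 40/270]
  80 → break 1  [load 120/270]
  40 → break 1  [load 160/270]
  70 → break 1  [load 230/270]
  100 → break 2 (new)  [load 100/270]
  100 → break 2  [load 200/270]
  30 → break 1  [load 260/270]
  80 → break 3 (new)  [load 80/270]
  40 → break 2  [load 240/270]
  80 → break 3  [load 160/270]
  80 → break 3  [load 240/270]
  30 → break 2  [load 270/270]
  230 → break 4 (new)  [load 230/270]
4 commercial breaks opened.

4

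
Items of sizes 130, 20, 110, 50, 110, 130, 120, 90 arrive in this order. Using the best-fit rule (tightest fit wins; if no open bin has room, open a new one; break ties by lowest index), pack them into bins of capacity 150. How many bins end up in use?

6

  130 → bin 1 (new)  [load 130/150]
  20 → bin 1  [load 150/150]
  110 → bin 2 (new)  [load 110/150]
  50 → bin 3 (new)  [load 50/150]
  110 → bin 4 (new)  [load 110/150]
  130 → bin 5 (new)  [load 130/150]
  120 → bin 6 (new)  [load 120/150]
  90 → bin 3  [load 140/150]
6 bins opened.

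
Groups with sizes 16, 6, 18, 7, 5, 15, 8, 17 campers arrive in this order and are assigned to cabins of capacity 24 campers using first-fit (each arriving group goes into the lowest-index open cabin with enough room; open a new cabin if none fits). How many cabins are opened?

5

  16 → cabin 1 (new)  [load 16/24]
  6 → cabin 1  [load 22/24]
  18 → cabin 2 (new)  [load 18/24]
  7 → cabin 3 (new)  [load 7/24]
  5 → cabin 2  [load 23/24]
  15 → cabin 3  [load 22/24]
  8 → cabin 4 (new)  [load 8/24]
  17 → cabin 5 (new)  [load 17/24]
5 cabins opened.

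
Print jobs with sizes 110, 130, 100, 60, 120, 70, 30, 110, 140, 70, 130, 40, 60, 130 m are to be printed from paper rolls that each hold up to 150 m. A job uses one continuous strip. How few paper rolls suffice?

10

Total = 140 + 130 + 130 + 130 + 120 + 110 + 110 + 100 + 70 + 70 + 60 + 60 + 40 + 30 = 1300 m.
Lower bound: ⌈1300/150⌉ = 9 paper rolls.
A packing using 10 paper rolls:
  roll 1: 140 = 140
  roll 2: 130 = 130
  roll 3: 130 = 130
  roll 4: 130 = 130
  roll 5: 120 + 30 = 150
  roll 6: 110 + 40 = 150
  roll 7: 110 = 110
  roll 8: 100 = 100
  roll 9: 70 + 70 = 140
  roll 10: 60 + 60 = 120
No arrangement into 9 paper rolls stays within capacity, so 10 is optimal.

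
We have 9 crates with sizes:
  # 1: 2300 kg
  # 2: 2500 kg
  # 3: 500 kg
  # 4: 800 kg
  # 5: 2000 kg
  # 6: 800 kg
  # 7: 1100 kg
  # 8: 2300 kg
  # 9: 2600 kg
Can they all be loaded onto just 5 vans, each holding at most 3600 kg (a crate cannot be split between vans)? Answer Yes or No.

Yes

A valid assignment using 5 vans:
  van 1: 2600 + 800 = 3400
  van 2: 2500 + 1100 = 3600
  van 3: 2300 + 800 + 500 = 3600
  van 4: 2300 = 2300
  van 5: 2000 = 2000
Every load is within 3600 kg, so 5 vans suffice.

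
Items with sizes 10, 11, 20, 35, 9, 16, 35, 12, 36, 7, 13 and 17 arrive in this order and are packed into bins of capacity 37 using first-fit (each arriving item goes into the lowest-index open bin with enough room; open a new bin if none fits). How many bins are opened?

  10 → bin 1 (new)  [load 10/37]
  11 → bin 1  [load 21/37]
  20 → bin 2 (new)  [load 20/37]
  35 → bin 3 (new)  [load 35/37]
  9 → bin 1  [load 30/37]
  16 → bin 2  [load 36/37]
  35 → bin 4 (new)  [load 35/37]
  12 → bin 5 (new)  [load 12/37]
  36 → bin 6 (new)  [load 36/37]
  7 → bin 1  [load 37/37]
  13 → bin 5  [load 25/37]
  17 → bin 7 (new)  [load 17/37]
7 bins opened.

7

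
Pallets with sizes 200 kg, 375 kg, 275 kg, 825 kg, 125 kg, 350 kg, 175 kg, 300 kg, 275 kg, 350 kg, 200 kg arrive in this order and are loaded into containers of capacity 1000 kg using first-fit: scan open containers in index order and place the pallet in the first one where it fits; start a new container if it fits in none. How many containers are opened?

  200 → container 1 (new)  [load 200/1000]
  375 → container 1  [load 575/1000]
  275 → container 1  [load 850/1000]
  825 → container 2 (new)  [load 825/1000]
  125 → container 1  [load 975/1000]
  350 → container 3 (new)  [load 350/1000]
  175 → container 2  [load 1000/1000]
  300 → container 3  [load 650/1000]
  275 → container 3  [load 925/1000]
  350 → container 4 (new)  [load 350/1000]
  200 → container 4  [load 550/1000]
4 containers opened.

4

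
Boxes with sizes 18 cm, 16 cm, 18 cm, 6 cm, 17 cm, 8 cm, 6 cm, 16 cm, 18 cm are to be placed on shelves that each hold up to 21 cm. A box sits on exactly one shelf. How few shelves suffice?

7

Total = 18 + 18 + 18 + 17 + 16 + 16 + 8 + 6 + 6 = 123 cm.
Lower bound: ⌈123/21⌉ = 6 shelves.
A packing using 7 shelves:
  shelf 1: 18 = 18
  shelf 2: 18 = 18
  shelf 3: 18 = 18
  shelf 4: 17 = 17
  shelf 5: 16 = 16
  shelf 6: 16 = 16
  shelf 7: 8 + 6 + 6 = 20
No arrangement into 6 shelves stays within capacity, so 7 is optimal.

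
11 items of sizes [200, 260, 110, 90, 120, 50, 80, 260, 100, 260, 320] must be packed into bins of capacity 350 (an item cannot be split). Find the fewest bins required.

6

Total = 320 + 260 + 260 + 260 + 200 + 120 + 110 + 100 + 90 + 80 + 50 = 1850.
Lower bound: ⌈1850/350⌉ = 6 bins.
A packing using 6 bins:
  bin 1: 320 = 320
  bin 2: 260 + 90 = 350
  bin 3: 260 + 80 = 340
  bin 4: 260 + 50 = 310
  bin 5: 200 + 120 = 320
  bin 6: 110 + 100 = 210
This matches the lower bound, so 6 is optimal.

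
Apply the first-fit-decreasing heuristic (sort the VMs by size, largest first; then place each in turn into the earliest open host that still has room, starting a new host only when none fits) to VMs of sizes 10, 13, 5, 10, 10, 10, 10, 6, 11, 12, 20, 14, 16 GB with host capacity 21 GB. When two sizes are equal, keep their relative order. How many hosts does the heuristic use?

Sorted descending: 20, 16, 14, 13, 12, 11, 10, 10, 10, 10, 10, 6, 5.
  20 → host 1 (new)  [load 20/21]
  16 → host 2 (new)  [load 16/21]
  14 → host 3 (new)  [load 14/21]
  13 → host 4 (new)  [load 13/21]
  12 → host 5 (new)  [load 12/21]
  11 → host 6 (new)  [load 11/21]
  10 → host 6  [load 21/21]
  10 → host 7 (new)  [load 10/21]
  10 → host 7  [load 20/21]
  10 → host 8 (new)  [load 10/21]
  10 → host 8  [load 20/21]
  6 → host 3  [load 20/21]
  5 → host 2  [load 21/21]
8 hosts opened.

8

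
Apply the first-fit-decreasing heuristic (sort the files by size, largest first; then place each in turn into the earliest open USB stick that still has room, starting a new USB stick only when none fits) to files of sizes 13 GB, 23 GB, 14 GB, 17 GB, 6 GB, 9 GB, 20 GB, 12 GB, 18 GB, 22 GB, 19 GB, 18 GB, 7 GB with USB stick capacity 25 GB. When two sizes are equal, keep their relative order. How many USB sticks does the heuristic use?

Sorted descending: 23, 22, 20, 19, 18, 18, 17, 14, 13, 12, 9, 7, 6.
  23 → USB stick 1 (new)  [load 23/25]
  22 → USB stick 2 (new)  [load 22/25]
  20 → USB stick 3 (new)  [load 20/25]
  19 → USB stick 4 (new)  [load 19/25]
  18 → USB stick 5 (new)  [load 18/25]
  18 → USB stick 6 (new)  [load 18/25]
  17 → USB stick 7 (new)  [load 17/25]
  14 → USB stick 8 (new)  [load 14/25]
  13 → USB stick 9 (new)  [load 13/25]
  12 → USB stick 9  [load 25/25]
  9 → USB stick 8  [load 23/25]
  7 → USB stick 5  [load 25/25]
  6 → USB stick 4  [load 25/25]
9 USB sticks opened.

9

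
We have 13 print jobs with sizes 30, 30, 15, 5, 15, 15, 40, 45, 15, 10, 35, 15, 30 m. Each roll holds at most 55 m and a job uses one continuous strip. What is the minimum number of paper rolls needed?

Total = 45 + 40 + 35 + 30 + 30 + 30 + 15 + 15 + 15 + 15 + 15 + 10 + 5 = 300 m.
Lower bound: ⌈300/55⌉ = 6 paper rolls.
A packing using 6 paper rolls:
  roll 1: 45 + 10 = 55
  roll 2: 40 + 15 = 55
  roll 3: 35 + 15 + 5 = 55
  roll 4: 30 + 15 = 45
  roll 5: 30 + 15 = 45
  roll 6: 30 + 15 = 45
This matches the lower bound, so 6 is optimal.

6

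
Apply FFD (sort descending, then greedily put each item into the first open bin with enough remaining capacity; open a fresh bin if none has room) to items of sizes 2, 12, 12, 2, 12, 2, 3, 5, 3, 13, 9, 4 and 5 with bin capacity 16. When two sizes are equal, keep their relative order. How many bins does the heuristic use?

6

Sorted descending: 13, 12, 12, 12, 9, 5, 5, 4, 3, 3, 2, 2, 2.
  13 → bin 1 (new)  [load 13/16]
  12 → bin 2 (new)  [load 12/16]
  12 → bin 3 (new)  [load 12/16]
  12 → bin 4 (new)  [load 12/16]
  9 → bin 5 (new)  [load 9/16]
  5 → bin 5  [load 14/16]
  5 → bin 6 (new)  [load 5/16]
  4 → bin 2  [load 16/16]
  3 → bin 1  [load 16/16]
  3 → bin 3  [load 15/16]
  2 → bin 4  [load 14/16]
  2 → bin 4  [load 16/16]
  2 → bin 5  [load 16/16]
6 bins opened.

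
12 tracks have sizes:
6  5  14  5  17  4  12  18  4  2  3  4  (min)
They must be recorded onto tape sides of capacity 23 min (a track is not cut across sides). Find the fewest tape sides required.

5

Total = 18 + 17 + 14 + 12 + 6 + 5 + 5 + 4 + 4 + 4 + 3 + 2 = 94 min.
Lower bound: ⌈94/23⌉ = 5 tape sides.
A packing using 5 tape sides:
  side 1: 18 + 5 = 23
  side 2: 17 + 6 = 23
  side 3: 14 + 5 + 4 = 23
  side 4: 12 + 4 + 4 + 3 = 23
  side 5: 2 = 2
This matches the lower bound, so 5 is optimal.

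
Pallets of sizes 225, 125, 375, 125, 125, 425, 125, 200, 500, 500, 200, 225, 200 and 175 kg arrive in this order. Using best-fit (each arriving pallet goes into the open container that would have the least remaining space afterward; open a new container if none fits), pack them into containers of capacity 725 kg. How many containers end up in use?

  225 → container 1 (new)  [load 225/725]
  125 → container 1  [load 350/725]
  375 → container 1  [load 725/725]
  125 → container 2 (new)  [load 125/725]
  125 → container 2  [load 250/725]
  425 → container 2  [load 675/725]
  125 → container 3 (new)  [load 125/725]
  200 → container 3  [load 325/725]
  500 → container 4 (new)  [load 500/725]
  500 → container 5 (new)  [load 500/725]
  200 → container 4  [load 700/725]
  225 → container 5  [load 725/725]
  200 → container 3  [load 525/725]
  175 → container 3  [load 700/725]
5 containers opened.

5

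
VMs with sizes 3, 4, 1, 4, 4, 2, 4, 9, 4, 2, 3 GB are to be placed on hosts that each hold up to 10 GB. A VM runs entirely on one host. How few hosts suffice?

Total = 9 + 4 + 4 + 4 + 4 + 4 + 3 + 3 + 2 + 2 + 1 = 40 GB.
Lower bound: ⌈40/10⌉ = 4 hosts.
A packing using 4 hosts:
  host 1: 9 + 1 = 10
  host 2: 4 + 4 + 2 = 10
  host 3: 4 + 4 + 2 = 10
  host 4: 4 + 3 + 3 = 10
This matches the lower bound, so 4 is optimal.

4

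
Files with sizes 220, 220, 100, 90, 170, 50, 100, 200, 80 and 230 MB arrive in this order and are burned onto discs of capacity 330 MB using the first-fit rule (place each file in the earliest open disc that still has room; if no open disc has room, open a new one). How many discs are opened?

5

  220 → disc 1 (new)  [load 220/330]
  220 → disc 2 (new)  [load 220/330]
  100 → disc 1  [load 320/330]
  90 → disc 2  [load 310/330]
  170 → disc 3 (new)  [load 170/330]
  50 → disc 3  [load 220/330]
  100 → disc 3  [load 320/330]
  200 → disc 4 (new)  [load 200/330]
  80 → disc 4  [load 280/330]
  230 → disc 5 (new)  [load 230/330]
5 discs opened.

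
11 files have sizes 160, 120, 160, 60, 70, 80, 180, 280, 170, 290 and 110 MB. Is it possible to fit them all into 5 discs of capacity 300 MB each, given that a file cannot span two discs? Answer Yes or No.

No

Total = 1680 MB; ⌈1680/300⌉ = 6.
At least 6 discs are required, but only 5 are allowed.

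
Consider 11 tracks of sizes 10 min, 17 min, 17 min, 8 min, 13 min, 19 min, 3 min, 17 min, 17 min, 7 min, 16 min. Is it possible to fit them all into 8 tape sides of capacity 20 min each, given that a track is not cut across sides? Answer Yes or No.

Yes

A valid assignment using 8 tape sides:
  side 1: 19 = 19
  side 2: 17 + 3 = 20
  side 3: 17 = 17
  side 4: 17 = 17
  side 5: 17 = 17
  side 6: 16 = 16
  side 7: 13 + 7 = 20
  side 8: 10 + 8 = 18
Every load is within 20 min, so 8 tape sides suffice.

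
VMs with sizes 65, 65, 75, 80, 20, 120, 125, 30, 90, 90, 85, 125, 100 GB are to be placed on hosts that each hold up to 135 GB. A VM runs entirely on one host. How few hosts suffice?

Total = 125 + 125 + 120 + 100 + 90 + 90 + 85 + 80 + 75 + 65 + 65 + 30 + 20 = 1070 GB.
Lower bound: ⌈1070/135⌉ = 8 hosts.
Also, 9 VMs each exceed 135/2 GB, and no two of those can share a host, so at least 9 hosts are needed.
A packing using 10 hosts:
  host 1: 125 = 125
  host 2: 125 = 125
  host 3: 120 = 120
  host 4: 100 + 30 = 130
  host 5: 90 + 20 = 110
  host 6: 90 = 90
  host 7: 85 = 85
  host 8: 80 = 80
  host 9: 75 = 75
  host 10: 65 + 65 = 130
No arrangement into 9 hosts stays within capacity, so 10 is optimal.

10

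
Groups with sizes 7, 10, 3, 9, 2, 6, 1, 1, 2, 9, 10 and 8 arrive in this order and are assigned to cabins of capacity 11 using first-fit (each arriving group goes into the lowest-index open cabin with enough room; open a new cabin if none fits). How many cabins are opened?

  7 → cabin 1 (new)  [load 7/11]
  10 → cabin 2 (new)  [load 10/11]
  3 → cabin 1  [load 10/11]
  9 → cabin 3 (new)  [load 9/11]
  2 → cabin 3  [load 11/11]
  6 → cabin 4 (new)  [load 6/11]
  1 → cabin 1  [load 11/11]
  1 → cabin 2  [load 11/11]
  2 → cabin 4  [load 8/11]
  9 → cabin 5 (new)  [load 9/11]
  10 → cabin 6 (new)  [load 10/11]
  8 → cabin 7 (new)  [load 8/11]
7 cabins opened.

7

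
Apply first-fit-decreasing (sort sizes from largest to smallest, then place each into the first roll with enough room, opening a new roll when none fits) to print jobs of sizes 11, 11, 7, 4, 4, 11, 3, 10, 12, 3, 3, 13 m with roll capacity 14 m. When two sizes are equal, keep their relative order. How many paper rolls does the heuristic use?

7

Sorted descending: 13, 12, 11, 11, 11, 10, 7, 4, 4, 3, 3, 3.
  13 → roll 1 (new)  [load 13/14]
  12 → roll 2 (new)  [load 12/14]
  11 → roll 3 (new)  [load 11/14]
  11 → roll 4 (new)  [load 11/14]
  11 → roll 5 (new)  [load 11/14]
  10 → roll 6 (new)  [load 10/14]
  7 → roll 7 (new)  [load 7/14]
  4 → roll 6  [load 14/14]
  4 → roll 7  [load 11/14]
  3 → roll 3  [load 14/14]
  3 → roll 4  [load 14/14]
  3 → roll 5  [load 14/14]
7 paper rolls opened.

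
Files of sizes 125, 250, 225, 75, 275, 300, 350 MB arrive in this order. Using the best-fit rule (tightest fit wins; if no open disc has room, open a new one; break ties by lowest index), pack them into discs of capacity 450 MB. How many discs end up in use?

5

  125 → disc 1 (new)  [load 125/450]
  250 → disc 1  [load 375/450]
  225 → disc 2 (new)  [load 225/450]
  75 → disc 1  [load 450/450]
  275 → disc 3 (new)  [load 275/450]
  300 → disc 4 (new)  [load 300/450]
  350 → disc 5 (new)  [load 350/450]
5 discs opened.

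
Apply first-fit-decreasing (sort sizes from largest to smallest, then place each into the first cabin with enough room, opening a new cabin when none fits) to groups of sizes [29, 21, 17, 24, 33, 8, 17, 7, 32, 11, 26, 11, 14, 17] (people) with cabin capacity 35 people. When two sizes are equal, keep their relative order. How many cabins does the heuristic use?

Sorted descending: 33, 32, 29, 26, 24, 21, 17, 17, 17, 14, 11, 11, 8, 7.
  33 → cabin 1 (new)  [load 33/35]
  32 → cabin 2 (new)  [load 32/35]
  29 → cabin 3 (new)  [load 29/35]
  26 → cabin 4 (new)  [load 26/35]
  24 → cabin 5 (new)  [load 24/35]
  21 → cabin 6 (new)  [load 21/35]
  17 → cabin 7 (new)  [load 17/35]
  17 → cabin 7  [load 34/35]
  17 → cabin 8 (new)  [load 17/35]
  14 → cabin 6  [load 35/35]
  11 → cabin 5  [load 35/35]
  11 → cabin 8  [load 28/35]
  8 → cabin 4  [load 34/35]
  7 → cabin 8  [load 35/35]
8 cabins opened.

8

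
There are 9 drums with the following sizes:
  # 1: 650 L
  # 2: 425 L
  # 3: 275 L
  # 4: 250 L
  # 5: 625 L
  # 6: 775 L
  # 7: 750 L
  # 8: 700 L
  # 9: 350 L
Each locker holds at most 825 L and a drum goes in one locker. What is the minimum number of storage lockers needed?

Total = 775 + 750 + 700 + 650 + 625 + 425 + 350 + 275 + 250 = 4800 L.
Lower bound: ⌈4800/825⌉ = 6 storage lockers.
A packing using 7 storage lockers:
  locker 1: 775 = 775
  locker 2: 750 = 750
  locker 3: 700 = 700
  locker 4: 650 = 650
  locker 5: 625 = 625
  locker 6: 425 + 350 = 775
  locker 7: 275 + 250 = 525
No arrangement into 6 storage lockers stays within capacity, so 7 is optimal.

7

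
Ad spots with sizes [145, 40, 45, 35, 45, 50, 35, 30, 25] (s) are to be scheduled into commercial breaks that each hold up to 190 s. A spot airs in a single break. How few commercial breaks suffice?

3

Total = 145 + 50 + 45 + 45 + 40 + 35 + 35 + 30 + 25 = 450 s.
Lower bound: ⌈450/190⌉ = 3 commercial breaks.
A packing using 3 commercial breaks:
  break 1: 145 + 45 = 190
  break 2: 50 + 45 + 40 + 35 = 170
  break 3: 35 + 30 + 25 = 90
This matches the lower bound, so 3 is optimal.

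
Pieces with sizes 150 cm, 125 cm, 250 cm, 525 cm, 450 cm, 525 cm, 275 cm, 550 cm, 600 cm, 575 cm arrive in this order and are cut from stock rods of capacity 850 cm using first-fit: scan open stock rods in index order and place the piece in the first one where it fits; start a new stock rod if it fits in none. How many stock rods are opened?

7

  150 → stock rod 1 (new)  [load 150/850]
  125 → stock rod 1  [load 275/850]
  250 → stock rod 1  [load 525/850]
  525 → stock rod 2 (new)  [load 525/850]
  450 → stock rod 3 (new)  [load 450/850]
  525 → stock rod 4 (new)  [load 525/850]
  275 → stock rod 1  [load 800/850]
  550 → stock rod 5 (new)  [load 550/850]
  600 → stock rod 6 (new)  [load 600/850]
  575 → stock rod 7 (new)  [load 575/850]
7 stock rods opened.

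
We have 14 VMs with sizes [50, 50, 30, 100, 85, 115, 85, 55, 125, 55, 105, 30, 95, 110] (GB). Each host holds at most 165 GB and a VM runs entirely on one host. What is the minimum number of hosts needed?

Total = 125 + 115 + 110 + 105 + 100 + 95 + 85 + 85 + 55 + 55 + 50 + 50 + 30 + 30 = 1090 GB.
Lower bound: ⌈1090/165⌉ = 7 hosts.
Also, 8 VMs each exceed 165/2 GB, and no two of those can share a host, so at least 8 hosts are needed.
A packing using 8 hosts:
  host 1: 125 + 30 = 155
  host 2: 115 + 50 = 165
  host 3: 110 + 55 = 165
  host 4: 105 + 55 = 160
  host 5: 100 + 50 = 150
  host 6: 95 + 30 = 125
  host 7: 85 = 85
  host 8: 85 = 85
This matches the lower bound, so 8 is optimal.

8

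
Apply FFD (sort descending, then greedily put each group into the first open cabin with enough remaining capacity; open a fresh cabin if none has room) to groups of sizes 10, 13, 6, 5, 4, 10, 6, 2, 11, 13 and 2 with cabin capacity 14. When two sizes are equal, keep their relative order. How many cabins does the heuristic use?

7

Sorted descending: 13, 13, 11, 10, 10, 6, 6, 5, 4, 2, 2.
  13 → cabin 1 (new)  [load 13/14]
  13 → cabin 2 (new)  [load 13/14]
  11 → cabin 3 (new)  [load 11/14]
  10 → cabin 4 (new)  [load 10/14]
  10 → cabin 5 (new)  [load 10/14]
  6 → cabin 6 (new)  [load 6/14]
  6 → cabin 6  [load 12/14]
  5 → cabin 7 (new)  [load 5/14]
  4 → cabin 4  [load 14/14]
  2 → cabin 3  [load 13/14]
  2 → cabin 5  [load 12/14]
7 cabins opened.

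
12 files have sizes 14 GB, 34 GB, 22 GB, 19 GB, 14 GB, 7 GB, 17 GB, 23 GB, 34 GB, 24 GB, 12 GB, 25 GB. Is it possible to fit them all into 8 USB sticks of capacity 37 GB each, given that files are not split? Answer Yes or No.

Yes

A valid assignment using 7 USB sticks:
  USB stick 1: 34 = 34
  USB stick 2: 34 = 34
  USB stick 3: 25 + 12 = 37
  USB stick 4: 24 + 7 = 31
  USB stick 5: 23 + 14 = 37
  USB stick 6: 22 + 14 = 36
  USB stick 7: 19 + 17 = 36
That uses only 7 ≤ 8, so 8 USB sticks are enough.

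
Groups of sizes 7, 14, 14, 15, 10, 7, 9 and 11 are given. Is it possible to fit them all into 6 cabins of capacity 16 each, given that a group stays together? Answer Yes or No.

Total = 87; ⌈87/16⌉ = 6.
The bound of 6 does not rule out 6, but exhaustive search shows no assignment into 6 cabins of capacity 16 exists — the minimum is 7.

No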